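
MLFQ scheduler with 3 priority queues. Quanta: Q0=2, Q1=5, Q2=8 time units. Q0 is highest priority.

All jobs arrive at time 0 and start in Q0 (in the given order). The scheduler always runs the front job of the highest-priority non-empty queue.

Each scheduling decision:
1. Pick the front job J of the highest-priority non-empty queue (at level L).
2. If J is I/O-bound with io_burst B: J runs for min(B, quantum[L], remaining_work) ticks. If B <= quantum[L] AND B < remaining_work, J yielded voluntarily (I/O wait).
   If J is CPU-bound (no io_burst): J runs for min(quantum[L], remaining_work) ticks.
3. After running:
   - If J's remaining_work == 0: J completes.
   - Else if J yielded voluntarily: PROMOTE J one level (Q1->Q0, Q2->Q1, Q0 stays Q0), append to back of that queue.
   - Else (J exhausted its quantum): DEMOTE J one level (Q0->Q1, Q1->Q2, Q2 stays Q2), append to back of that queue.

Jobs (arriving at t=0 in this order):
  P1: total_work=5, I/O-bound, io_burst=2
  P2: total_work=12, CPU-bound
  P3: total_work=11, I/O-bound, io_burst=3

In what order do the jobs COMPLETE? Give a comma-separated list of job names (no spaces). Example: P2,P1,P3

t=0-2: P1@Q0 runs 2, rem=3, I/O yield, promote→Q0. Q0=[P2,P3,P1] Q1=[] Q2=[]
t=2-4: P2@Q0 runs 2, rem=10, quantum used, demote→Q1. Q0=[P3,P1] Q1=[P2] Q2=[]
t=4-6: P3@Q0 runs 2, rem=9, quantum used, demote→Q1. Q0=[P1] Q1=[P2,P3] Q2=[]
t=6-8: P1@Q0 runs 2, rem=1, I/O yield, promote→Q0. Q0=[P1] Q1=[P2,P3] Q2=[]
t=8-9: P1@Q0 runs 1, rem=0, completes. Q0=[] Q1=[P2,P3] Q2=[]
t=9-14: P2@Q1 runs 5, rem=5, quantum used, demote→Q2. Q0=[] Q1=[P3] Q2=[P2]
t=14-17: P3@Q1 runs 3, rem=6, I/O yield, promote→Q0. Q0=[P3] Q1=[] Q2=[P2]
t=17-19: P3@Q0 runs 2, rem=4, quantum used, demote→Q1. Q0=[] Q1=[P3] Q2=[P2]
t=19-22: P3@Q1 runs 3, rem=1, I/O yield, promote→Q0. Q0=[P3] Q1=[] Q2=[P2]
t=22-23: P3@Q0 runs 1, rem=0, completes. Q0=[] Q1=[] Q2=[P2]
t=23-28: P2@Q2 runs 5, rem=0, completes. Q0=[] Q1=[] Q2=[]

Answer: P1,P3,P2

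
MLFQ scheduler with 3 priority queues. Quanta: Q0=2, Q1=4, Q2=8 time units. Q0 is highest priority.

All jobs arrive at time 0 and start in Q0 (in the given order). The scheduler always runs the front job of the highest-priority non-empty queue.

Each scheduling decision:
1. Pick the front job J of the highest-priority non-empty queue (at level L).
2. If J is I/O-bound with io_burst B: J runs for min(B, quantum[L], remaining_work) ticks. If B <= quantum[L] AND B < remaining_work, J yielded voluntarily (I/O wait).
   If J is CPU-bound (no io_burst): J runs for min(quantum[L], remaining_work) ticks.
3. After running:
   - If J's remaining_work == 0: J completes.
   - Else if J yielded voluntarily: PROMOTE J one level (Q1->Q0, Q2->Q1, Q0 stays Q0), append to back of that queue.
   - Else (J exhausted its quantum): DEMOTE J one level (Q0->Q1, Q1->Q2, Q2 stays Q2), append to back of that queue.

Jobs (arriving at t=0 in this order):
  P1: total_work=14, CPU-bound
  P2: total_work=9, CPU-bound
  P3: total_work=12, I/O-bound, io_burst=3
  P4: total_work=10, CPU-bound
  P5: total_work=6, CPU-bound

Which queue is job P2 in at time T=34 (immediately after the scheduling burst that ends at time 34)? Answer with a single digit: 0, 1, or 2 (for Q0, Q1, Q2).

t=0-2: P1@Q0 runs 2, rem=12, quantum used, demote→Q1. Q0=[P2,P3,P4,P5] Q1=[P1] Q2=[]
t=2-4: P2@Q0 runs 2, rem=7, quantum used, demote→Q1. Q0=[P3,P4,P5] Q1=[P1,P2] Q2=[]
t=4-6: P3@Q0 runs 2, rem=10, quantum used, demote→Q1. Q0=[P4,P5] Q1=[P1,P2,P3] Q2=[]
t=6-8: P4@Q0 runs 2, rem=8, quantum used, demote→Q1. Q0=[P5] Q1=[P1,P2,P3,P4] Q2=[]
t=8-10: P5@Q0 runs 2, rem=4, quantum used, demote→Q1. Q0=[] Q1=[P1,P2,P3,P4,P5] Q2=[]
t=10-14: P1@Q1 runs 4, rem=8, quantum used, demote→Q2. Q0=[] Q1=[P2,P3,P4,P5] Q2=[P1]
t=14-18: P2@Q1 runs 4, rem=3, quantum used, demote→Q2. Q0=[] Q1=[P3,P4,P5] Q2=[P1,P2]
t=18-21: P3@Q1 runs 3, rem=7, I/O yield, promote→Q0. Q0=[P3] Q1=[P4,P5] Q2=[P1,P2]
t=21-23: P3@Q0 runs 2, rem=5, quantum used, demote→Q1. Q0=[] Q1=[P4,P5,P3] Q2=[P1,P2]
t=23-27: P4@Q1 runs 4, rem=4, quantum used, demote→Q2. Q0=[] Q1=[P5,P3] Q2=[P1,P2,P4]
t=27-31: P5@Q1 runs 4, rem=0, completes. Q0=[] Q1=[P3] Q2=[P1,P2,P4]
t=31-34: P3@Q1 runs 3, rem=2, I/O yield, promote→Q0. Q0=[P3] Q1=[] Q2=[P1,P2,P4]
t=34-36: P3@Q0 runs 2, rem=0, completes. Q0=[] Q1=[] Q2=[P1,P2,P4]
t=36-44: P1@Q2 runs 8, rem=0, completes. Q0=[] Q1=[] Q2=[P2,P4]
t=44-47: P2@Q2 runs 3, rem=0, completes. Q0=[] Q1=[] Q2=[P4]
t=47-51: P4@Q2 runs 4, rem=0, completes. Q0=[] Q1=[] Q2=[]

Answer: 2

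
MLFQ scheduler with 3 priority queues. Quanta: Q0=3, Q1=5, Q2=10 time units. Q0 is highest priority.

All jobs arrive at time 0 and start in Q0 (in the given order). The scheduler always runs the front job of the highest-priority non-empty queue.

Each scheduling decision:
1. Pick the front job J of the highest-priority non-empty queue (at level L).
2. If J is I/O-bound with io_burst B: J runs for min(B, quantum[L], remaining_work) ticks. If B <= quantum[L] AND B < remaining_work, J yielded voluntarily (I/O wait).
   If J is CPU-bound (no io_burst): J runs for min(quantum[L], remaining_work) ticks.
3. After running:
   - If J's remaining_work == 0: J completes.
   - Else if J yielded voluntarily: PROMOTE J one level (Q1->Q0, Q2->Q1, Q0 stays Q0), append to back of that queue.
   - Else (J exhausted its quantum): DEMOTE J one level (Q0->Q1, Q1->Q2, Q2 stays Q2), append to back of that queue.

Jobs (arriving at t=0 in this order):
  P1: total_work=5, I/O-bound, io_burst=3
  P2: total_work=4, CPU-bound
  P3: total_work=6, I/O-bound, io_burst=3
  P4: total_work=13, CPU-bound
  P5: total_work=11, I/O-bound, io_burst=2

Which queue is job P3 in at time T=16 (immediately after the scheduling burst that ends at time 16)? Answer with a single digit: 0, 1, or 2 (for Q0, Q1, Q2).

Answer: 0

Derivation:
t=0-3: P1@Q0 runs 3, rem=2, I/O yield, promote→Q0. Q0=[P2,P3,P4,P5,P1] Q1=[] Q2=[]
t=3-6: P2@Q0 runs 3, rem=1, quantum used, demote→Q1. Q0=[P3,P4,P5,P1] Q1=[P2] Q2=[]
t=6-9: P3@Q0 runs 3, rem=3, I/O yield, promote→Q0. Q0=[P4,P5,P1,P3] Q1=[P2] Q2=[]
t=9-12: P4@Q0 runs 3, rem=10, quantum used, demote→Q1. Q0=[P5,P1,P3] Q1=[P2,P4] Q2=[]
t=12-14: P5@Q0 runs 2, rem=9, I/O yield, promote→Q0. Q0=[P1,P3,P5] Q1=[P2,P4] Q2=[]
t=14-16: P1@Q0 runs 2, rem=0, completes. Q0=[P3,P5] Q1=[P2,P4] Q2=[]
t=16-19: P3@Q0 runs 3, rem=0, completes. Q0=[P5] Q1=[P2,P4] Q2=[]
t=19-21: P5@Q0 runs 2, rem=7, I/O yield, promote→Q0. Q0=[P5] Q1=[P2,P4] Q2=[]
t=21-23: P5@Q0 runs 2, rem=5, I/O yield, promote→Q0. Q0=[P5] Q1=[P2,P4] Q2=[]
t=23-25: P5@Q0 runs 2, rem=3, I/O yield, promote→Q0. Q0=[P5] Q1=[P2,P4] Q2=[]
t=25-27: P5@Q0 runs 2, rem=1, I/O yield, promote→Q0. Q0=[P5] Q1=[P2,P4] Q2=[]
t=27-28: P5@Q0 runs 1, rem=0, completes. Q0=[] Q1=[P2,P4] Q2=[]
t=28-29: P2@Q1 runs 1, rem=0, completes. Q0=[] Q1=[P4] Q2=[]
t=29-34: P4@Q1 runs 5, rem=5, quantum used, demote→Q2. Q0=[] Q1=[] Q2=[P4]
t=34-39: P4@Q2 runs 5, rem=0, completes. Q0=[] Q1=[] Q2=[]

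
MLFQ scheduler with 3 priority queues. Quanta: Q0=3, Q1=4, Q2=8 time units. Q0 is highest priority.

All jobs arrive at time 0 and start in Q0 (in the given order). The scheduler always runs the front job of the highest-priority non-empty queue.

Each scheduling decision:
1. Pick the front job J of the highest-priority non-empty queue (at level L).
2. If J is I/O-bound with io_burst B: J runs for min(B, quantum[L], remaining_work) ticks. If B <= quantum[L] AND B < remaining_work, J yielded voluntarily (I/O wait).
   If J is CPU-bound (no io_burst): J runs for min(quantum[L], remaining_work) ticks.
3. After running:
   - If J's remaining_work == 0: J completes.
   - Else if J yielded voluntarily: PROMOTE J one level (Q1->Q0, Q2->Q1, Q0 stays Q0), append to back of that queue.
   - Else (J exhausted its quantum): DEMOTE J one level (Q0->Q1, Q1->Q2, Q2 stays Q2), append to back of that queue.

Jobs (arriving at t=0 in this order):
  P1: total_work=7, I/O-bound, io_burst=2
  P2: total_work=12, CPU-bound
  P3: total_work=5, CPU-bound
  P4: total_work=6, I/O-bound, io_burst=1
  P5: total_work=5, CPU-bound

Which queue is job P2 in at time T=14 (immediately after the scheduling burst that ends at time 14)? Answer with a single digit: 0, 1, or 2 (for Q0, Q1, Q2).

Answer: 1

Derivation:
t=0-2: P1@Q0 runs 2, rem=5, I/O yield, promote→Q0. Q0=[P2,P3,P4,P5,P1] Q1=[] Q2=[]
t=2-5: P2@Q0 runs 3, rem=9, quantum used, demote→Q1. Q0=[P3,P4,P5,P1] Q1=[P2] Q2=[]
t=5-8: P3@Q0 runs 3, rem=2, quantum used, demote→Q1. Q0=[P4,P5,P1] Q1=[P2,P3] Q2=[]
t=8-9: P4@Q0 runs 1, rem=5, I/O yield, promote→Q0. Q0=[P5,P1,P4] Q1=[P2,P3] Q2=[]
t=9-12: P5@Q0 runs 3, rem=2, quantum used, demote→Q1. Q0=[P1,P4] Q1=[P2,P3,P5] Q2=[]
t=12-14: P1@Q0 runs 2, rem=3, I/O yield, promote→Q0. Q0=[P4,P1] Q1=[P2,P3,P5] Q2=[]
t=14-15: P4@Q0 runs 1, rem=4, I/O yield, promote→Q0. Q0=[P1,P4] Q1=[P2,P3,P5] Q2=[]
t=15-17: P1@Q0 runs 2, rem=1, I/O yield, promote→Q0. Q0=[P4,P1] Q1=[P2,P3,P5] Q2=[]
t=17-18: P4@Q0 runs 1, rem=3, I/O yield, promote→Q0. Q0=[P1,P4] Q1=[P2,P3,P5] Q2=[]
t=18-19: P1@Q0 runs 1, rem=0, completes. Q0=[P4] Q1=[P2,P3,P5] Q2=[]
t=19-20: P4@Q0 runs 1, rem=2, I/O yield, promote→Q0. Q0=[P4] Q1=[P2,P3,P5] Q2=[]
t=20-21: P4@Q0 runs 1, rem=1, I/O yield, promote→Q0. Q0=[P4] Q1=[P2,P3,P5] Q2=[]
t=21-22: P4@Q0 runs 1, rem=0, completes. Q0=[] Q1=[P2,P3,P5] Q2=[]
t=22-26: P2@Q1 runs 4, rem=5, quantum used, demote→Q2. Q0=[] Q1=[P3,P5] Q2=[P2]
t=26-28: P3@Q1 runs 2, rem=0, completes. Q0=[] Q1=[P5] Q2=[P2]
t=28-30: P5@Q1 runs 2, rem=0, completes. Q0=[] Q1=[] Q2=[P2]
t=30-35: P2@Q2 runs 5, rem=0, completes. Q0=[] Q1=[] Q2=[]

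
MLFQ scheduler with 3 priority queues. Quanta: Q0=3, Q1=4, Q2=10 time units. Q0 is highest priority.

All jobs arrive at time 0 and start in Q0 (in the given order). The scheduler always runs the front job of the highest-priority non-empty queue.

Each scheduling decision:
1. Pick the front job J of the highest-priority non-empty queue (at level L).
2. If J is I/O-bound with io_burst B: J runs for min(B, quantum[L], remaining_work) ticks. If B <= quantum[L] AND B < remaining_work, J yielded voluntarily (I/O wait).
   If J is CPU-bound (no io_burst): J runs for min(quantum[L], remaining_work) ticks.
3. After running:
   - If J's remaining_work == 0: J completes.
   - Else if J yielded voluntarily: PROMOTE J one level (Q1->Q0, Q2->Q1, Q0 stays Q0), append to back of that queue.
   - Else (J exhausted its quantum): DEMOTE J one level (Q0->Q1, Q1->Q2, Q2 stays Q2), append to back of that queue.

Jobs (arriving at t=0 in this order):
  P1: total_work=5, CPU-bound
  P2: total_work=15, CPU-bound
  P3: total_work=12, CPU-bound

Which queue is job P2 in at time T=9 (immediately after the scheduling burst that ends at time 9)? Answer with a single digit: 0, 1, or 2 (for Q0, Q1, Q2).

t=0-3: P1@Q0 runs 3, rem=2, quantum used, demote→Q1. Q0=[P2,P3] Q1=[P1] Q2=[]
t=3-6: P2@Q0 runs 3, rem=12, quantum used, demote→Q1. Q0=[P3] Q1=[P1,P2] Q2=[]
t=6-9: P3@Q0 runs 3, rem=9, quantum used, demote→Q1. Q0=[] Q1=[P1,P2,P3] Q2=[]
t=9-11: P1@Q1 runs 2, rem=0, completes. Q0=[] Q1=[P2,P3] Q2=[]
t=11-15: P2@Q1 runs 4, rem=8, quantum used, demote→Q2. Q0=[] Q1=[P3] Q2=[P2]
t=15-19: P3@Q1 runs 4, rem=5, quantum used, demote→Q2. Q0=[] Q1=[] Q2=[P2,P3]
t=19-27: P2@Q2 runs 8, rem=0, completes. Q0=[] Q1=[] Q2=[P3]
t=27-32: P3@Q2 runs 5, rem=0, completes. Q0=[] Q1=[] Q2=[]

Answer: 1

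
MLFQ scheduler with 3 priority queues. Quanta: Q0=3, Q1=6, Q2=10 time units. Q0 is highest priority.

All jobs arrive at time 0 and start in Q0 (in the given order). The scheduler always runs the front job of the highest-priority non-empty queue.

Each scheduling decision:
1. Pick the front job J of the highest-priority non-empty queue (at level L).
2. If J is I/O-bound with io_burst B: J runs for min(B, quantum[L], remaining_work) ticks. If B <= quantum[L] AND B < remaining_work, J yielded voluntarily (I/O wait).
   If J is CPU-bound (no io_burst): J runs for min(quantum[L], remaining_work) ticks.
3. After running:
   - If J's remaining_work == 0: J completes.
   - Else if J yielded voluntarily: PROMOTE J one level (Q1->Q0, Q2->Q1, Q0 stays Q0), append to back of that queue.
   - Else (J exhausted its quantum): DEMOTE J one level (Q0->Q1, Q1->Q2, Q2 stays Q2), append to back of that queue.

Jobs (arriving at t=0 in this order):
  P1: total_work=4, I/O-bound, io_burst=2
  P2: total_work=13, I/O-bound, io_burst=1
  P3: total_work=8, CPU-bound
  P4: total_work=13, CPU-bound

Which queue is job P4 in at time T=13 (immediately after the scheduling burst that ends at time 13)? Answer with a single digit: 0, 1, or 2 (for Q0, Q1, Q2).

Answer: 1

Derivation:
t=0-2: P1@Q0 runs 2, rem=2, I/O yield, promote→Q0. Q0=[P2,P3,P4,P1] Q1=[] Q2=[]
t=2-3: P2@Q0 runs 1, rem=12, I/O yield, promote→Q0. Q0=[P3,P4,P1,P2] Q1=[] Q2=[]
t=3-6: P3@Q0 runs 3, rem=5, quantum used, demote→Q1. Q0=[P4,P1,P2] Q1=[P3] Q2=[]
t=6-9: P4@Q0 runs 3, rem=10, quantum used, demote→Q1. Q0=[P1,P2] Q1=[P3,P4] Q2=[]
t=9-11: P1@Q0 runs 2, rem=0, completes. Q0=[P2] Q1=[P3,P4] Q2=[]
t=11-12: P2@Q0 runs 1, rem=11, I/O yield, promote→Q0. Q0=[P2] Q1=[P3,P4] Q2=[]
t=12-13: P2@Q0 runs 1, rem=10, I/O yield, promote→Q0. Q0=[P2] Q1=[P3,P4] Q2=[]
t=13-14: P2@Q0 runs 1, rem=9, I/O yield, promote→Q0. Q0=[P2] Q1=[P3,P4] Q2=[]
t=14-15: P2@Q0 runs 1, rem=8, I/O yield, promote→Q0. Q0=[P2] Q1=[P3,P4] Q2=[]
t=15-16: P2@Q0 runs 1, rem=7, I/O yield, promote→Q0. Q0=[P2] Q1=[P3,P4] Q2=[]
t=16-17: P2@Q0 runs 1, rem=6, I/O yield, promote→Q0. Q0=[P2] Q1=[P3,P4] Q2=[]
t=17-18: P2@Q0 runs 1, rem=5, I/O yield, promote→Q0. Q0=[P2] Q1=[P3,P4] Q2=[]
t=18-19: P2@Q0 runs 1, rem=4, I/O yield, promote→Q0. Q0=[P2] Q1=[P3,P4] Q2=[]
t=19-20: P2@Q0 runs 1, rem=3, I/O yield, promote→Q0. Q0=[P2] Q1=[P3,P4] Q2=[]
t=20-21: P2@Q0 runs 1, rem=2, I/O yield, promote→Q0. Q0=[P2] Q1=[P3,P4] Q2=[]
t=21-22: P2@Q0 runs 1, rem=1, I/O yield, promote→Q0. Q0=[P2] Q1=[P3,P4] Q2=[]
t=22-23: P2@Q0 runs 1, rem=0, completes. Q0=[] Q1=[P3,P4] Q2=[]
t=23-28: P3@Q1 runs 5, rem=0, completes. Q0=[] Q1=[P4] Q2=[]
t=28-34: P4@Q1 runs 6, rem=4, quantum used, demote→Q2. Q0=[] Q1=[] Q2=[P4]
t=34-38: P4@Q2 runs 4, rem=0, completes. Q0=[] Q1=[] Q2=[]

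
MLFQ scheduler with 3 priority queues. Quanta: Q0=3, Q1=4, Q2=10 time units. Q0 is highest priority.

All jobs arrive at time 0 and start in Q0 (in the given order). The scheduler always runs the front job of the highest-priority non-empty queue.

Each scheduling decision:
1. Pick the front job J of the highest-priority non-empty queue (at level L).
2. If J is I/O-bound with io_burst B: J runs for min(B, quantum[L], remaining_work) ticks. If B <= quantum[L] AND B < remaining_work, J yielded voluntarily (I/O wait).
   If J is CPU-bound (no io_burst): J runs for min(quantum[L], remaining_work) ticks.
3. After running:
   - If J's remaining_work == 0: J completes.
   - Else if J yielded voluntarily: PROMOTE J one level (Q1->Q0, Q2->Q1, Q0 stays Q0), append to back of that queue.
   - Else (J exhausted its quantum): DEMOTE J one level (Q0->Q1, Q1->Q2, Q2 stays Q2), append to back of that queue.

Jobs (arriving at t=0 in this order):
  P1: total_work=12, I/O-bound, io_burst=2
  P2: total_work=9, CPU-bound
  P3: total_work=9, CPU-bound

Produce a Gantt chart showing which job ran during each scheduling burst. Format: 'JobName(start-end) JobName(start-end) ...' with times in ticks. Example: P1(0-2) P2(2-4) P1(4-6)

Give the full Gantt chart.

Answer: P1(0-2) P2(2-5) P3(5-8) P1(8-10) P1(10-12) P1(12-14) P1(14-16) P1(16-18) P2(18-22) P3(22-26) P2(26-28) P3(28-30)

Derivation:
t=0-2: P1@Q0 runs 2, rem=10, I/O yield, promote→Q0. Q0=[P2,P3,P1] Q1=[] Q2=[]
t=2-5: P2@Q0 runs 3, rem=6, quantum used, demote→Q1. Q0=[P3,P1] Q1=[P2] Q2=[]
t=5-8: P3@Q0 runs 3, rem=6, quantum used, demote→Q1. Q0=[P1] Q1=[P2,P3] Q2=[]
t=8-10: P1@Q0 runs 2, rem=8, I/O yield, promote→Q0. Q0=[P1] Q1=[P2,P3] Q2=[]
t=10-12: P1@Q0 runs 2, rem=6, I/O yield, promote→Q0. Q0=[P1] Q1=[P2,P3] Q2=[]
t=12-14: P1@Q0 runs 2, rem=4, I/O yield, promote→Q0. Q0=[P1] Q1=[P2,P3] Q2=[]
t=14-16: P1@Q0 runs 2, rem=2, I/O yield, promote→Q0. Q0=[P1] Q1=[P2,P3] Q2=[]
t=16-18: P1@Q0 runs 2, rem=0, completes. Q0=[] Q1=[P2,P3] Q2=[]
t=18-22: P2@Q1 runs 4, rem=2, quantum used, demote→Q2. Q0=[] Q1=[P3] Q2=[P2]
t=22-26: P3@Q1 runs 4, rem=2, quantum used, demote→Q2. Q0=[] Q1=[] Q2=[P2,P3]
t=26-28: P2@Q2 runs 2, rem=0, completes. Q0=[] Q1=[] Q2=[P3]
t=28-30: P3@Q2 runs 2, rem=0, completes. Q0=[] Q1=[] Q2=[]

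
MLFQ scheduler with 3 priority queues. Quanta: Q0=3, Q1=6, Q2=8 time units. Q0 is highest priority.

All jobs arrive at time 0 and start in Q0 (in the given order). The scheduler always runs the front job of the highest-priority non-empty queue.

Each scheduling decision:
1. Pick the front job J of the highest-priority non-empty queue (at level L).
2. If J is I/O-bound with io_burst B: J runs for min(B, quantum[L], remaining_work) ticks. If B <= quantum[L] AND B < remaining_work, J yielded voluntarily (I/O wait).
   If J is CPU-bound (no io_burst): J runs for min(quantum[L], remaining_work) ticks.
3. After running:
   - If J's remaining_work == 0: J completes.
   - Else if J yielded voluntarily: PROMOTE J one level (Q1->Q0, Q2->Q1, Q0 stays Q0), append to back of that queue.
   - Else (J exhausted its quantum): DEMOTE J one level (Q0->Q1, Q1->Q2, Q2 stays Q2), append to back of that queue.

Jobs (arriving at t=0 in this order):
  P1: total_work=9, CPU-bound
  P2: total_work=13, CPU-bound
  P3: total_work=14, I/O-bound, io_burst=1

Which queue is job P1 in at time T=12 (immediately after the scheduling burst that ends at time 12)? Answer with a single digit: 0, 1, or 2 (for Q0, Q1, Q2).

Answer: 1

Derivation:
t=0-3: P1@Q0 runs 3, rem=6, quantum used, demote→Q1. Q0=[P2,P3] Q1=[P1] Q2=[]
t=3-6: P2@Q0 runs 3, rem=10, quantum used, demote→Q1. Q0=[P3] Q1=[P1,P2] Q2=[]
t=6-7: P3@Q0 runs 1, rem=13, I/O yield, promote→Q0. Q0=[P3] Q1=[P1,P2] Q2=[]
t=7-8: P3@Q0 runs 1, rem=12, I/O yield, promote→Q0. Q0=[P3] Q1=[P1,P2] Q2=[]
t=8-9: P3@Q0 runs 1, rem=11, I/O yield, promote→Q0. Q0=[P3] Q1=[P1,P2] Q2=[]
t=9-10: P3@Q0 runs 1, rem=10, I/O yield, promote→Q0. Q0=[P3] Q1=[P1,P2] Q2=[]
t=10-11: P3@Q0 runs 1, rem=9, I/O yield, promote→Q0. Q0=[P3] Q1=[P1,P2] Q2=[]
t=11-12: P3@Q0 runs 1, rem=8, I/O yield, promote→Q0. Q0=[P3] Q1=[P1,P2] Q2=[]
t=12-13: P3@Q0 runs 1, rem=7, I/O yield, promote→Q0. Q0=[P3] Q1=[P1,P2] Q2=[]
t=13-14: P3@Q0 runs 1, rem=6, I/O yield, promote→Q0. Q0=[P3] Q1=[P1,P2] Q2=[]
t=14-15: P3@Q0 runs 1, rem=5, I/O yield, promote→Q0. Q0=[P3] Q1=[P1,P2] Q2=[]
t=15-16: P3@Q0 runs 1, rem=4, I/O yield, promote→Q0. Q0=[P3] Q1=[P1,P2] Q2=[]
t=16-17: P3@Q0 runs 1, rem=3, I/O yield, promote→Q0. Q0=[P3] Q1=[P1,P2] Q2=[]
t=17-18: P3@Q0 runs 1, rem=2, I/O yield, promote→Q0. Q0=[P3] Q1=[P1,P2] Q2=[]
t=18-19: P3@Q0 runs 1, rem=1, I/O yield, promote→Q0. Q0=[P3] Q1=[P1,P2] Q2=[]
t=19-20: P3@Q0 runs 1, rem=0, completes. Q0=[] Q1=[P1,P2] Q2=[]
t=20-26: P1@Q1 runs 6, rem=0, completes. Q0=[] Q1=[P2] Q2=[]
t=26-32: P2@Q1 runs 6, rem=4, quantum used, demote→Q2. Q0=[] Q1=[] Q2=[P2]
t=32-36: P2@Q2 runs 4, rem=0, completes. Q0=[] Q1=[] Q2=[]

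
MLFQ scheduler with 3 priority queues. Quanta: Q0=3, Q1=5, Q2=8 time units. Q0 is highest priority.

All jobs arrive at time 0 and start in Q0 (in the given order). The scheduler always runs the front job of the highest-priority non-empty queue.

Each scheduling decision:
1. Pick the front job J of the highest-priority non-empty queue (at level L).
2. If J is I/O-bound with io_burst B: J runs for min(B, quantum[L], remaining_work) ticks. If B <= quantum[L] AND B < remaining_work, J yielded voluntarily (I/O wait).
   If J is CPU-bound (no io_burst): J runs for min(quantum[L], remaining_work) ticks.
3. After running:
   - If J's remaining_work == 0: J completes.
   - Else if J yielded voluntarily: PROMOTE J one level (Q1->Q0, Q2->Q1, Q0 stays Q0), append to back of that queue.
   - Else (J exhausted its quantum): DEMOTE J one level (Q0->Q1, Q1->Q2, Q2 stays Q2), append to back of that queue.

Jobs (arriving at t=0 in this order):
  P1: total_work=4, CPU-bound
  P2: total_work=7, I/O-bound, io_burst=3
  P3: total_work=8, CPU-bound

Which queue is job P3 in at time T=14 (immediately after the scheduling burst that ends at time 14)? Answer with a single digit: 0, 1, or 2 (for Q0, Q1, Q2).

t=0-3: P1@Q0 runs 3, rem=1, quantum used, demote→Q1. Q0=[P2,P3] Q1=[P1] Q2=[]
t=3-6: P2@Q0 runs 3, rem=4, I/O yield, promote→Q0. Q0=[P3,P2] Q1=[P1] Q2=[]
t=6-9: P3@Q0 runs 3, rem=5, quantum used, demote→Q1. Q0=[P2] Q1=[P1,P3] Q2=[]
t=9-12: P2@Q0 runs 3, rem=1, I/O yield, promote→Q0. Q0=[P2] Q1=[P1,P3] Q2=[]
t=12-13: P2@Q0 runs 1, rem=0, completes. Q0=[] Q1=[P1,P3] Q2=[]
t=13-14: P1@Q1 runs 1, rem=0, completes. Q0=[] Q1=[P3] Q2=[]
t=14-19: P3@Q1 runs 5, rem=0, completes. Q0=[] Q1=[] Q2=[]

Answer: 1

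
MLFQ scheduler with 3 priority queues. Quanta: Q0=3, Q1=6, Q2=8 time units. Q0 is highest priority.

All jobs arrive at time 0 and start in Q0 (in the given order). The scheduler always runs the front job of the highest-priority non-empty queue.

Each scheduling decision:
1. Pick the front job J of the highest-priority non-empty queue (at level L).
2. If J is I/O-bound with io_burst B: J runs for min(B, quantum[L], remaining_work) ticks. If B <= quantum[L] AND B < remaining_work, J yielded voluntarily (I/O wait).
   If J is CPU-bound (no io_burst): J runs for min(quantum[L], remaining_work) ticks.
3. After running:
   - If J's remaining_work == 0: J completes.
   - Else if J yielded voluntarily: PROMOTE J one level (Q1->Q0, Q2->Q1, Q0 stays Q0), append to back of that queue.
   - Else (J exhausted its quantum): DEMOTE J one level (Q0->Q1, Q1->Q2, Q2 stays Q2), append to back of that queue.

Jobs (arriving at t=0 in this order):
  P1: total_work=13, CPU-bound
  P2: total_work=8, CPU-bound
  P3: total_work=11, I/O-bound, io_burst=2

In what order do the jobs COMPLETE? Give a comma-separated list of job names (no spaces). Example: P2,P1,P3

Answer: P3,P2,P1

Derivation:
t=0-3: P1@Q0 runs 3, rem=10, quantum used, demote→Q1. Q0=[P2,P3] Q1=[P1] Q2=[]
t=3-6: P2@Q0 runs 3, rem=5, quantum used, demote→Q1. Q0=[P3] Q1=[P1,P2] Q2=[]
t=6-8: P3@Q0 runs 2, rem=9, I/O yield, promote→Q0. Q0=[P3] Q1=[P1,P2] Q2=[]
t=8-10: P3@Q0 runs 2, rem=7, I/O yield, promote→Q0. Q0=[P3] Q1=[P1,P2] Q2=[]
t=10-12: P3@Q0 runs 2, rem=5, I/O yield, promote→Q0. Q0=[P3] Q1=[P1,P2] Q2=[]
t=12-14: P3@Q0 runs 2, rem=3, I/O yield, promote→Q0. Q0=[P3] Q1=[P1,P2] Q2=[]
t=14-16: P3@Q0 runs 2, rem=1, I/O yield, promote→Q0. Q0=[P3] Q1=[P1,P2] Q2=[]
t=16-17: P3@Q0 runs 1, rem=0, completes. Q0=[] Q1=[P1,P2] Q2=[]
t=17-23: P1@Q1 runs 6, rem=4, quantum used, demote→Q2. Q0=[] Q1=[P2] Q2=[P1]
t=23-28: P2@Q1 runs 5, rem=0, completes. Q0=[] Q1=[] Q2=[P1]
t=28-32: P1@Q2 runs 4, rem=0, completes. Q0=[] Q1=[] Q2=[]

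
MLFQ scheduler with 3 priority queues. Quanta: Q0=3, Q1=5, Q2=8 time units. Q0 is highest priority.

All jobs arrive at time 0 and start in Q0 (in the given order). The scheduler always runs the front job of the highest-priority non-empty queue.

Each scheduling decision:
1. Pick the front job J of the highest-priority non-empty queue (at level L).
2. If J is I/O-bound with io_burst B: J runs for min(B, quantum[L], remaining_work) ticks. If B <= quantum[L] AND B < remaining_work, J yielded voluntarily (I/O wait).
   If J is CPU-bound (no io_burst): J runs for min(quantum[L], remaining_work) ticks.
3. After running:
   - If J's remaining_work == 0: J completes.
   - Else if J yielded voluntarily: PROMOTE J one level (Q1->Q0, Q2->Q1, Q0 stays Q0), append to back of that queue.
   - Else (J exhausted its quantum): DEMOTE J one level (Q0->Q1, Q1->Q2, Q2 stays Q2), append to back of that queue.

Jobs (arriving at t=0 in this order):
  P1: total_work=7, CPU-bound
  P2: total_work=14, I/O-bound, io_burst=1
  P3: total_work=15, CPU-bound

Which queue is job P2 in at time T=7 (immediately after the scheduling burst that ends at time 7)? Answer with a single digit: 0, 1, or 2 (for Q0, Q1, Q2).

t=0-3: P1@Q0 runs 3, rem=4, quantum used, demote→Q1. Q0=[P2,P3] Q1=[P1] Q2=[]
t=3-4: P2@Q0 runs 1, rem=13, I/O yield, promote→Q0. Q0=[P3,P2] Q1=[P1] Q2=[]
t=4-7: P3@Q0 runs 3, rem=12, quantum used, demote→Q1. Q0=[P2] Q1=[P1,P3] Q2=[]
t=7-8: P2@Q0 runs 1, rem=12, I/O yield, promote→Q0. Q0=[P2] Q1=[P1,P3] Q2=[]
t=8-9: P2@Q0 runs 1, rem=11, I/O yield, promote→Q0. Q0=[P2] Q1=[P1,P3] Q2=[]
t=9-10: P2@Q0 runs 1, rem=10, I/O yield, promote→Q0. Q0=[P2] Q1=[P1,P3] Q2=[]
t=10-11: P2@Q0 runs 1, rem=9, I/O yield, promote→Q0. Q0=[P2] Q1=[P1,P3] Q2=[]
t=11-12: P2@Q0 runs 1, rem=8, I/O yield, promote→Q0. Q0=[P2] Q1=[P1,P3] Q2=[]
t=12-13: P2@Q0 runs 1, rem=7, I/O yield, promote→Q0. Q0=[P2] Q1=[P1,P3] Q2=[]
t=13-14: P2@Q0 runs 1, rem=6, I/O yield, promote→Q0. Q0=[P2] Q1=[P1,P3] Q2=[]
t=14-15: P2@Q0 runs 1, rem=5, I/O yield, promote→Q0. Q0=[P2] Q1=[P1,P3] Q2=[]
t=15-16: P2@Q0 runs 1, rem=4, I/O yield, promote→Q0. Q0=[P2] Q1=[P1,P3] Q2=[]
t=16-17: P2@Q0 runs 1, rem=3, I/O yield, promote→Q0. Q0=[P2] Q1=[P1,P3] Q2=[]
t=17-18: P2@Q0 runs 1, rem=2, I/O yield, promote→Q0. Q0=[P2] Q1=[P1,P3] Q2=[]
t=18-19: P2@Q0 runs 1, rem=1, I/O yield, promote→Q0. Q0=[P2] Q1=[P1,P3] Q2=[]
t=19-20: P2@Q0 runs 1, rem=0, completes. Q0=[] Q1=[P1,P3] Q2=[]
t=20-24: P1@Q1 runs 4, rem=0, completes. Q0=[] Q1=[P3] Q2=[]
t=24-29: P3@Q1 runs 5, rem=7, quantum used, demote→Q2. Q0=[] Q1=[] Q2=[P3]
t=29-36: P3@Q2 runs 7, rem=0, completes. Q0=[] Q1=[] Q2=[]

Answer: 0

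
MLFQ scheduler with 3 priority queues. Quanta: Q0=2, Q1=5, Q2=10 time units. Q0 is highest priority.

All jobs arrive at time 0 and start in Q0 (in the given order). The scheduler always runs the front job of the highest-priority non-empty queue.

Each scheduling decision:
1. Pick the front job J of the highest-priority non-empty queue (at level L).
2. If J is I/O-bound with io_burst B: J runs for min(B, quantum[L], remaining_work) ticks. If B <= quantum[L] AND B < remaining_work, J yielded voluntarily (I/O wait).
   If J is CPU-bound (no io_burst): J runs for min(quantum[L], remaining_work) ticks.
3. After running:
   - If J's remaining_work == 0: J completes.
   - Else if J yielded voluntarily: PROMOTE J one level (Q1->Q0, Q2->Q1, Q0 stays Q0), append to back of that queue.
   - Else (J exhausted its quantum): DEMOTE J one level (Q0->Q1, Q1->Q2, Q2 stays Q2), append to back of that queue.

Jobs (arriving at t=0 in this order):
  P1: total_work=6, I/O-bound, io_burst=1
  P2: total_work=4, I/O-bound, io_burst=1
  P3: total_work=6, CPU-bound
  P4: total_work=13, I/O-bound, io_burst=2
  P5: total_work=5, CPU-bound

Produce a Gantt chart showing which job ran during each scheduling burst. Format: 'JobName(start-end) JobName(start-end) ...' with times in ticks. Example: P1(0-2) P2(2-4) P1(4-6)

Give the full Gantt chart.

Answer: P1(0-1) P2(1-2) P3(2-4) P4(4-6) P5(6-8) P1(8-9) P2(9-10) P4(10-12) P1(12-13) P2(13-14) P4(14-16) P1(16-17) P2(17-18) P4(18-20) P1(20-21) P4(21-23) P1(23-24) P4(24-26) P4(26-27) P3(27-31) P5(31-34)

Derivation:
t=0-1: P1@Q0 runs 1, rem=5, I/O yield, promote→Q0. Q0=[P2,P3,P4,P5,P1] Q1=[] Q2=[]
t=1-2: P2@Q0 runs 1, rem=3, I/O yield, promote→Q0. Q0=[P3,P4,P5,P1,P2] Q1=[] Q2=[]
t=2-4: P3@Q0 runs 2, rem=4, quantum used, demote→Q1. Q0=[P4,P5,P1,P2] Q1=[P3] Q2=[]
t=4-6: P4@Q0 runs 2, rem=11, I/O yield, promote→Q0. Q0=[P5,P1,P2,P4] Q1=[P3] Q2=[]
t=6-8: P5@Q0 runs 2, rem=3, quantum used, demote→Q1. Q0=[P1,P2,P4] Q1=[P3,P5] Q2=[]
t=8-9: P1@Q0 runs 1, rem=4, I/O yield, promote→Q0. Q0=[P2,P4,P1] Q1=[P3,P5] Q2=[]
t=9-10: P2@Q0 runs 1, rem=2, I/O yield, promote→Q0. Q0=[P4,P1,P2] Q1=[P3,P5] Q2=[]
t=10-12: P4@Q0 runs 2, rem=9, I/O yield, promote→Q0. Q0=[P1,P2,P4] Q1=[P3,P5] Q2=[]
t=12-13: P1@Q0 runs 1, rem=3, I/O yield, promote→Q0. Q0=[P2,P4,P1] Q1=[P3,P5] Q2=[]
t=13-14: P2@Q0 runs 1, rem=1, I/O yield, promote→Q0. Q0=[P4,P1,P2] Q1=[P3,P5] Q2=[]
t=14-16: P4@Q0 runs 2, rem=7, I/O yield, promote→Q0. Q0=[P1,P2,P4] Q1=[P3,P5] Q2=[]
t=16-17: P1@Q0 runs 1, rem=2, I/O yield, promote→Q0. Q0=[P2,P4,P1] Q1=[P3,P5] Q2=[]
t=17-18: P2@Q0 runs 1, rem=0, completes. Q0=[P4,P1] Q1=[P3,P5] Q2=[]
t=18-20: P4@Q0 runs 2, rem=5, I/O yield, promote→Q0. Q0=[P1,P4] Q1=[P3,P5] Q2=[]
t=20-21: P1@Q0 runs 1, rem=1, I/O yield, promote→Q0. Q0=[P4,P1] Q1=[P3,P5] Q2=[]
t=21-23: P4@Q0 runs 2, rem=3, I/O yield, promote→Q0. Q0=[P1,P4] Q1=[P3,P5] Q2=[]
t=23-24: P1@Q0 runs 1, rem=0, completes. Q0=[P4] Q1=[P3,P5] Q2=[]
t=24-26: P4@Q0 runs 2, rem=1, I/O yield, promote→Q0. Q0=[P4] Q1=[P3,P5] Q2=[]
t=26-27: P4@Q0 runs 1, rem=0, completes. Q0=[] Q1=[P3,P5] Q2=[]
t=27-31: P3@Q1 runs 4, rem=0, completes. Q0=[] Q1=[P5] Q2=[]
t=31-34: P5@Q1 runs 3, rem=0, completes. Q0=[] Q1=[] Q2=[]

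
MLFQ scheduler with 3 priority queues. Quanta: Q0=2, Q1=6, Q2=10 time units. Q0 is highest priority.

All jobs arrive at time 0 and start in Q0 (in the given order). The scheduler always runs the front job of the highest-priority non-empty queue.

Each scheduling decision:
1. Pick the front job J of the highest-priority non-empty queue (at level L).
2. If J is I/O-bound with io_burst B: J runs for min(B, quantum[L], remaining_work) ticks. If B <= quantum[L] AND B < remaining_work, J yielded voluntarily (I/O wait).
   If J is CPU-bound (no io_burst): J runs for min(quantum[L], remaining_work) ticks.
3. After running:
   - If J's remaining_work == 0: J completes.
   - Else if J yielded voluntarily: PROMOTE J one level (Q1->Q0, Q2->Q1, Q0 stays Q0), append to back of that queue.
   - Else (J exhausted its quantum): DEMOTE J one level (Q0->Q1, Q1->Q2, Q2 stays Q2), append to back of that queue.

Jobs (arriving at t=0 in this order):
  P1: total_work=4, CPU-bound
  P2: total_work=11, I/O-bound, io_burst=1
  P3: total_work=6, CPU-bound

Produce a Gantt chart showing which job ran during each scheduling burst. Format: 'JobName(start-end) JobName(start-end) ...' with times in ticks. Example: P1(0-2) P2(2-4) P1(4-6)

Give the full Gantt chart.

t=0-2: P1@Q0 runs 2, rem=2, quantum used, demote→Q1. Q0=[P2,P3] Q1=[P1] Q2=[]
t=2-3: P2@Q0 runs 1, rem=10, I/O yield, promote→Q0. Q0=[P3,P2] Q1=[P1] Q2=[]
t=3-5: P3@Q0 runs 2, rem=4, quantum used, demote→Q1. Q0=[P2] Q1=[P1,P3] Q2=[]
t=5-6: P2@Q0 runs 1, rem=9, I/O yield, promote→Q0. Q0=[P2] Q1=[P1,P3] Q2=[]
t=6-7: P2@Q0 runs 1, rem=8, I/O yield, promote→Q0. Q0=[P2] Q1=[P1,P3] Q2=[]
t=7-8: P2@Q0 runs 1, rem=7, I/O yield, promote→Q0. Q0=[P2] Q1=[P1,P3] Q2=[]
t=8-9: P2@Q0 runs 1, rem=6, I/O yield, promote→Q0. Q0=[P2] Q1=[P1,P3] Q2=[]
t=9-10: P2@Q0 runs 1, rem=5, I/O yield, promote→Q0. Q0=[P2] Q1=[P1,P3] Q2=[]
t=10-11: P2@Q0 runs 1, rem=4, I/O yield, promote→Q0. Q0=[P2] Q1=[P1,P3] Q2=[]
t=11-12: P2@Q0 runs 1, rem=3, I/O yield, promote→Q0. Q0=[P2] Q1=[P1,P3] Q2=[]
t=12-13: P2@Q0 runs 1, rem=2, I/O yield, promote→Q0. Q0=[P2] Q1=[P1,P3] Q2=[]
t=13-14: P2@Q0 runs 1, rem=1, I/O yield, promote→Q0. Q0=[P2] Q1=[P1,P3] Q2=[]
t=14-15: P2@Q0 runs 1, rem=0, completes. Q0=[] Q1=[P1,P3] Q2=[]
t=15-17: P1@Q1 runs 2, rem=0, completes. Q0=[] Q1=[P3] Q2=[]
t=17-21: P3@Q1 runs 4, rem=0, completes. Q0=[] Q1=[] Q2=[]

Answer: P1(0-2) P2(2-3) P3(3-5) P2(5-6) P2(6-7) P2(7-8) P2(8-9) P2(9-10) P2(10-11) P2(11-12) P2(12-13) P2(13-14) P2(14-15) P1(15-17) P3(17-21)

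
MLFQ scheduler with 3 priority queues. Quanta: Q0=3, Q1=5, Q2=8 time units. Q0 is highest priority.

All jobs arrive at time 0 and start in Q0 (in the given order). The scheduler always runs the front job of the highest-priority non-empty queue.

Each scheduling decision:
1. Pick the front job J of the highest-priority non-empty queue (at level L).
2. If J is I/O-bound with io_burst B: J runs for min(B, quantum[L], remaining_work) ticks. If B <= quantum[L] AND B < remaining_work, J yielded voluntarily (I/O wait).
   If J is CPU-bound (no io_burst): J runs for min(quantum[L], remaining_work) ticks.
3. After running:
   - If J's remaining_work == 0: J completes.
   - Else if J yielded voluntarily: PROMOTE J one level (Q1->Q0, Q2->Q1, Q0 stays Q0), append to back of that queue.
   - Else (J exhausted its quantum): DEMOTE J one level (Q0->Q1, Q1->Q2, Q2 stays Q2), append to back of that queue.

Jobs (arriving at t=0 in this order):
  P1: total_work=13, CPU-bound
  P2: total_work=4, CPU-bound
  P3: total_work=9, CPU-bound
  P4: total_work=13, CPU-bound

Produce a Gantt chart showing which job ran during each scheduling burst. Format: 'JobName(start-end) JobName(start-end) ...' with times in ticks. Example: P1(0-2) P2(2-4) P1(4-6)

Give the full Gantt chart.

Answer: P1(0-3) P2(3-6) P3(6-9) P4(9-12) P1(12-17) P2(17-18) P3(18-23) P4(23-28) P1(28-33) P3(33-34) P4(34-39)

Derivation:
t=0-3: P1@Q0 runs 3, rem=10, quantum used, demote→Q1. Q0=[P2,P3,P4] Q1=[P1] Q2=[]
t=3-6: P2@Q0 runs 3, rem=1, quantum used, demote→Q1. Q0=[P3,P4] Q1=[P1,P2] Q2=[]
t=6-9: P3@Q0 runs 3, rem=6, quantum used, demote→Q1. Q0=[P4] Q1=[P1,P2,P3] Q2=[]
t=9-12: P4@Q0 runs 3, rem=10, quantum used, demote→Q1. Q0=[] Q1=[P1,P2,P3,P4] Q2=[]
t=12-17: P1@Q1 runs 5, rem=5, quantum used, demote→Q2. Q0=[] Q1=[P2,P3,P4] Q2=[P1]
t=17-18: P2@Q1 runs 1, rem=0, completes. Q0=[] Q1=[P3,P4] Q2=[P1]
t=18-23: P3@Q1 runs 5, rem=1, quantum used, demote→Q2. Q0=[] Q1=[P4] Q2=[P1,P3]
t=23-28: P4@Q1 runs 5, rem=5, quantum used, demote→Q2. Q0=[] Q1=[] Q2=[P1,P3,P4]
t=28-33: P1@Q2 runs 5, rem=0, completes. Q0=[] Q1=[] Q2=[P3,P4]
t=33-34: P3@Q2 runs 1, rem=0, completes. Q0=[] Q1=[] Q2=[P4]
t=34-39: P4@Q2 runs 5, rem=0, completes. Q0=[] Q1=[] Q2=[]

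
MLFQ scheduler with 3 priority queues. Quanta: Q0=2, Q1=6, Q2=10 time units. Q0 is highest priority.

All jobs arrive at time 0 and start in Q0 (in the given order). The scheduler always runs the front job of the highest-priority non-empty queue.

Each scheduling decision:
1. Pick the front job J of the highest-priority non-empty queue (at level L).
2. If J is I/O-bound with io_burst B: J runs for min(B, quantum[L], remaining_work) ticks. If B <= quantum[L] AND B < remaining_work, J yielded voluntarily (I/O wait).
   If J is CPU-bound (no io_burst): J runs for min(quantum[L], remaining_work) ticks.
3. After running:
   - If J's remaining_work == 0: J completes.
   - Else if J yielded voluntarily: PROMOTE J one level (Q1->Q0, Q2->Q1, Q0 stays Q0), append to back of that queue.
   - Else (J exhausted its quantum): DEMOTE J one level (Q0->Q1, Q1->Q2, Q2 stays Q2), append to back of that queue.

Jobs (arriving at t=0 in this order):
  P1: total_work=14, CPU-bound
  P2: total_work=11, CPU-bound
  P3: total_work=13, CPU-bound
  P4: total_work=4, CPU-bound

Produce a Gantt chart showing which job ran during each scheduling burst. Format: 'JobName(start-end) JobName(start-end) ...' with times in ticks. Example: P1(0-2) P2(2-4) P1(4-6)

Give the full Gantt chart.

Answer: P1(0-2) P2(2-4) P3(4-6) P4(6-8) P1(8-14) P2(14-20) P3(20-26) P4(26-28) P1(28-34) P2(34-37) P3(37-42)

Derivation:
t=0-2: P1@Q0 runs 2, rem=12, quantum used, demote→Q1. Q0=[P2,P3,P4] Q1=[P1] Q2=[]
t=2-4: P2@Q0 runs 2, rem=9, quantum used, demote→Q1. Q0=[P3,P4] Q1=[P1,P2] Q2=[]
t=4-6: P3@Q0 runs 2, rem=11, quantum used, demote→Q1. Q0=[P4] Q1=[P1,P2,P3] Q2=[]
t=6-8: P4@Q0 runs 2, rem=2, quantum used, demote→Q1. Q0=[] Q1=[P1,P2,P3,P4] Q2=[]
t=8-14: P1@Q1 runs 6, rem=6, quantum used, demote→Q2. Q0=[] Q1=[P2,P3,P4] Q2=[P1]
t=14-20: P2@Q1 runs 6, rem=3, quantum used, demote→Q2. Q0=[] Q1=[P3,P4] Q2=[P1,P2]
t=20-26: P3@Q1 runs 6, rem=5, quantum used, demote→Q2. Q0=[] Q1=[P4] Q2=[P1,P2,P3]
t=26-28: P4@Q1 runs 2, rem=0, completes. Q0=[] Q1=[] Q2=[P1,P2,P3]
t=28-34: P1@Q2 runs 6, rem=0, completes. Q0=[] Q1=[] Q2=[P2,P3]
t=34-37: P2@Q2 runs 3, rem=0, completes. Q0=[] Q1=[] Q2=[P3]
t=37-42: P3@Q2 runs 5, rem=0, completes. Q0=[] Q1=[] Q2=[]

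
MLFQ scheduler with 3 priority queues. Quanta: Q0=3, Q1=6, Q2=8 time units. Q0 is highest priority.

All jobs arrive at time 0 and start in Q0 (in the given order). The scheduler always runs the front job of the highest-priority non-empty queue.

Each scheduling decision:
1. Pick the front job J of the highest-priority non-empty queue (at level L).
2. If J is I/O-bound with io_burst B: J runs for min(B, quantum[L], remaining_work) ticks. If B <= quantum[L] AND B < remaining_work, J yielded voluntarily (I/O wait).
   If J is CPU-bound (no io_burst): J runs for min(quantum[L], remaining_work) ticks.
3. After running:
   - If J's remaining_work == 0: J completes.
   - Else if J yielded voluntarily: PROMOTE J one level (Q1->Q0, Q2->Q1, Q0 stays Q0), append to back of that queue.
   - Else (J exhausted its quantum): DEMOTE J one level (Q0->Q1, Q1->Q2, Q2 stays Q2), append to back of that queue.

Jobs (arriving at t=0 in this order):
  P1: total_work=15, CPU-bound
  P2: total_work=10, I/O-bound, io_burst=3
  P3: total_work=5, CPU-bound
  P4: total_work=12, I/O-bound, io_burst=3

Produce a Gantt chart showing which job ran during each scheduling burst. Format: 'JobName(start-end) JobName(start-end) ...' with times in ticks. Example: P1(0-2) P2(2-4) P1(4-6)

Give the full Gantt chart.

Answer: P1(0-3) P2(3-6) P3(6-9) P4(9-12) P2(12-15) P4(15-18) P2(18-21) P4(21-24) P2(24-25) P4(25-28) P1(28-34) P3(34-36) P1(36-42)

Derivation:
t=0-3: P1@Q0 runs 3, rem=12, quantum used, demote→Q1. Q0=[P2,P3,P4] Q1=[P1] Q2=[]
t=3-6: P2@Q0 runs 3, rem=7, I/O yield, promote→Q0. Q0=[P3,P4,P2] Q1=[P1] Q2=[]
t=6-9: P3@Q0 runs 3, rem=2, quantum used, demote→Q1. Q0=[P4,P2] Q1=[P1,P3] Q2=[]
t=9-12: P4@Q0 runs 3, rem=9, I/O yield, promote→Q0. Q0=[P2,P4] Q1=[P1,P3] Q2=[]
t=12-15: P2@Q0 runs 3, rem=4, I/O yield, promote→Q0. Q0=[P4,P2] Q1=[P1,P3] Q2=[]
t=15-18: P4@Q0 runs 3, rem=6, I/O yield, promote→Q0. Q0=[P2,P4] Q1=[P1,P3] Q2=[]
t=18-21: P2@Q0 runs 3, rem=1, I/O yield, promote→Q0. Q0=[P4,P2] Q1=[P1,P3] Q2=[]
t=21-24: P4@Q0 runs 3, rem=3, I/O yield, promote→Q0. Q0=[P2,P4] Q1=[P1,P3] Q2=[]
t=24-25: P2@Q0 runs 1, rem=0, completes. Q0=[P4] Q1=[P1,P3] Q2=[]
t=25-28: P4@Q0 runs 3, rem=0, completes. Q0=[] Q1=[P1,P3] Q2=[]
t=28-34: P1@Q1 runs 6, rem=6, quantum used, demote→Q2. Q0=[] Q1=[P3] Q2=[P1]
t=34-36: P3@Q1 runs 2, rem=0, completes. Q0=[] Q1=[] Q2=[P1]
t=36-42: P1@Q2 runs 6, rem=0, completes. Q0=[] Q1=[] Q2=[]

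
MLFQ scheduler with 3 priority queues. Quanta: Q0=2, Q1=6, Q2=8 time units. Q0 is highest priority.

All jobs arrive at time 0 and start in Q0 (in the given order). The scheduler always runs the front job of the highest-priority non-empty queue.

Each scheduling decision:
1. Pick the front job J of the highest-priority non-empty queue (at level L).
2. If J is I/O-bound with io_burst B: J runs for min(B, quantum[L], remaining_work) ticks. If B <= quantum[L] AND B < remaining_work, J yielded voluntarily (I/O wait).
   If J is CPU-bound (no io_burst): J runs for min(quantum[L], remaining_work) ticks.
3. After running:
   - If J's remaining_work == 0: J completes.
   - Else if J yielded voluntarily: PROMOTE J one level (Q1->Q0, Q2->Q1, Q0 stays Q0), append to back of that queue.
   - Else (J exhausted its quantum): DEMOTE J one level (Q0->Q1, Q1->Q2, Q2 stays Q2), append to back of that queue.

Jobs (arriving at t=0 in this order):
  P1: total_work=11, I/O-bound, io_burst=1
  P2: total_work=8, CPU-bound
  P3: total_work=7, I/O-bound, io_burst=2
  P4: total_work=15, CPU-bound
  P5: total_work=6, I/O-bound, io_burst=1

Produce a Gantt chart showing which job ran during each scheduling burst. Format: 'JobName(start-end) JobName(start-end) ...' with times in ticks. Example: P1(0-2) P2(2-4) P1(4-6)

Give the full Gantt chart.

t=0-1: P1@Q0 runs 1, rem=10, I/O yield, promote→Q0. Q0=[P2,P3,P4,P5,P1] Q1=[] Q2=[]
t=1-3: P2@Q0 runs 2, rem=6, quantum used, demote→Q1. Q0=[P3,P4,P5,P1] Q1=[P2] Q2=[]
t=3-5: P3@Q0 runs 2, rem=5, I/O yield, promote→Q0. Q0=[P4,P5,P1,P3] Q1=[P2] Q2=[]
t=5-7: P4@Q0 runs 2, rem=13, quantum used, demote→Q1. Q0=[P5,P1,P3] Q1=[P2,P4] Q2=[]
t=7-8: P5@Q0 runs 1, rem=5, I/O yield, promote→Q0. Q0=[P1,P3,P5] Q1=[P2,P4] Q2=[]
t=8-9: P1@Q0 runs 1, rem=9, I/O yield, promote→Q0. Q0=[P3,P5,P1] Q1=[P2,P4] Q2=[]
t=9-11: P3@Q0 runs 2, rem=3, I/O yield, promote→Q0. Q0=[P5,P1,P3] Q1=[P2,P4] Q2=[]
t=11-12: P5@Q0 runs 1, rem=4, I/O yield, promote→Q0. Q0=[P1,P3,P5] Q1=[P2,P4] Q2=[]
t=12-13: P1@Q0 runs 1, rem=8, I/O yield, promote→Q0. Q0=[P3,P5,P1] Q1=[P2,P4] Q2=[]
t=13-15: P3@Q0 runs 2, rem=1, I/O yield, promote→Q0. Q0=[P5,P1,P3] Q1=[P2,P4] Q2=[]
t=15-16: P5@Q0 runs 1, rem=3, I/O yield, promote→Q0. Q0=[P1,P3,P5] Q1=[P2,P4] Q2=[]
t=16-17: P1@Q0 runs 1, rem=7, I/O yield, promote→Q0. Q0=[P3,P5,P1] Q1=[P2,P4] Q2=[]
t=17-18: P3@Q0 runs 1, rem=0, completes. Q0=[P5,P1] Q1=[P2,P4] Q2=[]
t=18-19: P5@Q0 runs 1, rem=2, I/O yield, promote→Q0. Q0=[P1,P5] Q1=[P2,P4] Q2=[]
t=19-20: P1@Q0 runs 1, rem=6, I/O yield, promote→Q0. Q0=[P5,P1] Q1=[P2,P4] Q2=[]
t=20-21: P5@Q0 runs 1, rem=1, I/O yield, promote→Q0. Q0=[P1,P5] Q1=[P2,P4] Q2=[]
t=21-22: P1@Q0 runs 1, rem=5, I/O yield, promote→Q0. Q0=[P5,P1] Q1=[P2,P4] Q2=[]
t=22-23: P5@Q0 runs 1, rem=0, completes. Q0=[P1] Q1=[P2,P4] Q2=[]
t=23-24: P1@Q0 runs 1, rem=4, I/O yield, promote→Q0. Q0=[P1] Q1=[P2,P4] Q2=[]
t=24-25: P1@Q0 runs 1, rem=3, I/O yield, promote→Q0. Q0=[P1] Q1=[P2,P4] Q2=[]
t=25-26: P1@Q0 runs 1, rem=2, I/O yield, promote→Q0. Q0=[P1] Q1=[P2,P4] Q2=[]
t=26-27: P1@Q0 runs 1, rem=1, I/O yield, promote→Q0. Q0=[P1] Q1=[P2,P4] Q2=[]
t=27-28: P1@Q0 runs 1, rem=0, completes. Q0=[] Q1=[P2,P4] Q2=[]
t=28-34: P2@Q1 runs 6, rem=0, completes. Q0=[] Q1=[P4] Q2=[]
t=34-40: P4@Q1 runs 6, rem=7, quantum used, demote→Q2. Q0=[] Q1=[] Q2=[P4]
t=40-47: P4@Q2 runs 7, rem=0, completes. Q0=[] Q1=[] Q2=[]

Answer: P1(0-1) P2(1-3) P3(3-5) P4(5-7) P5(7-8) P1(8-9) P3(9-11) P5(11-12) P1(12-13) P3(13-15) P5(15-16) P1(16-17) P3(17-18) P5(18-19) P1(19-20) P5(20-21) P1(21-22) P5(22-23) P1(23-24) P1(24-25) P1(25-26) P1(26-27) P1(27-28) P2(28-34) P4(34-40) P4(40-47)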